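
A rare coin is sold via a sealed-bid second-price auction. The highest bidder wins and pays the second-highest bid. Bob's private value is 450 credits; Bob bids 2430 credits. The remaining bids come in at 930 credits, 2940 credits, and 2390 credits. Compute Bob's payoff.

Highest competing bid: 2940 credits.
Bob's bid 2430 credits is not the highest, so Bob loses, pays nothing, and earns zero payoff.

0 credits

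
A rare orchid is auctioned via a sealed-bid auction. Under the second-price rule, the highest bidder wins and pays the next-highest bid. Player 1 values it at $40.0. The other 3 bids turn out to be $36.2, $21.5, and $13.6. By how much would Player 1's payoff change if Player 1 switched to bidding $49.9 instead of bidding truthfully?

$0.0

The highest competing bid is $36.2.
Bidding truthfully at $40.0: Player 1 has the top bid, wins, and pays the second-highest bid $36.2. Payoff = $40.0 − $36.2 = $3.8.
Bidding $49.9: Player 1 has the top bid, wins, and pays the second-highest bid $36.2. Payoff = $40.0 − $36.2 = $3.8.
Change = $3.8 − $3.8 = $0.0.
The bid only affects whether you win, not the price — here both bids land on the same side of the top rival bid, so the deviation is payoff-neutral.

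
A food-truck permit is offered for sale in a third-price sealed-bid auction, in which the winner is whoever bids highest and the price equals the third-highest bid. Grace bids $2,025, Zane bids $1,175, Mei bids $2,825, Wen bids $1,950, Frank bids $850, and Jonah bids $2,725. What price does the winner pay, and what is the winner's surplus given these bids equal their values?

Price $2,025; surplus $800.

Sorted high to low: Mei $2,825 > Jonah $2,725 > Grace $2,025 > Wen $1,950 > Zane $1,175 > Frank $850.
Mei is the highest bidder, so Mei wins.
Under the third-price rule, the price is the third-highest bid: $2,025.
Surplus = $2,825 − $2,025 = $800.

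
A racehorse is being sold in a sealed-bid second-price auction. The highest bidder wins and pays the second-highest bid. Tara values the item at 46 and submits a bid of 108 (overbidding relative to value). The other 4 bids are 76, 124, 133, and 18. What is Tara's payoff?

Tara's payoff: 0.

Highest competing bid: 133.
Tara's bid 108 is not the highest, so Tara loses, pays nothing, and earns zero payoff.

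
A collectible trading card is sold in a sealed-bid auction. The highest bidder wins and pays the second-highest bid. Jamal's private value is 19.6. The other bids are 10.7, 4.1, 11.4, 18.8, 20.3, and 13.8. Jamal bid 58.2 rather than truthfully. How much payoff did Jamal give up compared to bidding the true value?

The highest competing bid is 20.3.
Bidding truthfully at 19.6: the top bid is 20.3 (a rival), so Jamal loses. Payoff = 0.0.
Bidding 58.2: Jamal has the top bid, wins, and pays the second-highest bid 20.3. Payoff = 19.6 − 20.3 = -0.7.
Regret = truthful payoff − actual payoff = 0.0 − -0.7 = 0.7.

0.7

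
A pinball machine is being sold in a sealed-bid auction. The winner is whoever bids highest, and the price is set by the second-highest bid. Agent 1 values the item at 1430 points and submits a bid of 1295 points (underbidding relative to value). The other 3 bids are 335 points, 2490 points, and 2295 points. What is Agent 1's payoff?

Highest competing bid: 2490 points.
Agent 1's bid 1295 points is not the highest, so Agent 1 loses, pays nothing, and earns zero payoff.

The bidder's payoff: 0 points.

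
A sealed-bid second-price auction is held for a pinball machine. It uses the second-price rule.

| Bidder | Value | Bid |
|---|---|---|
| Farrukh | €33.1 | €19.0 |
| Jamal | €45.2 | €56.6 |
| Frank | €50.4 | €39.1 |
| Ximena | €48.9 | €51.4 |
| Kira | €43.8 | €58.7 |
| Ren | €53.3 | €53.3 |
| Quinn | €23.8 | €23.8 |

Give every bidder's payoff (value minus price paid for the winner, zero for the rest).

Payoffs: Farrukh €0.0, Jamal €0.0, Frank €0.0, Ximena €0.0, Kira -€12.8, Ren €0.0, Quinn €0.0.

Ordered from highest: Kira €58.7; Jamal €56.6; Ren €53.3; Ximena €51.4; Frank €39.1; Quinn €23.8; Farrukh €19.0.
Kira has the top bid and wins; the price is the second-highest bid, €56.6.
Kira's payoff = €43.8 − €56.6 = -€12.8. All other bidders lose, so their payoff is 0.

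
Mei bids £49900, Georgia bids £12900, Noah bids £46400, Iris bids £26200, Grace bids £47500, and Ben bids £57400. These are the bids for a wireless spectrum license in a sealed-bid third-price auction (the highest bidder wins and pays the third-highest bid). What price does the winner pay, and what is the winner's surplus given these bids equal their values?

Price £47500; surplus £9900.

Bids in descending order: Ben £57400 > Mei £49900 > Grace £47500 > Noah £46400 > Iris £26200 > Georgia £12900.
Ben is the highest bidder, so Ben wins.
Under the third-price rule, the price is the third-highest bid: £47500.
Surplus = £57400 − £47500 = £9900.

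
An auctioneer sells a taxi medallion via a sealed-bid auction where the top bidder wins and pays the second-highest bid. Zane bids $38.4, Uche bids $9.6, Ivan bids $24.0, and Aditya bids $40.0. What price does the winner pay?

Sorted high to low: Aditya $40.0 > Zane $38.4 > Ivan $24.0 > Uche $9.6.
Aditya is the highest bidder, so Aditya wins.
Under the second-price rule, the price is the second-highest bid: $38.4.

Price paid: $38.4.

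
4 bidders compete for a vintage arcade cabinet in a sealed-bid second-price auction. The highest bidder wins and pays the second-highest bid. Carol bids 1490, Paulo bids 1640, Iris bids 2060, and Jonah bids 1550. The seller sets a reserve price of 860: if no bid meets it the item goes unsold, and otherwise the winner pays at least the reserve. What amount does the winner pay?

1640

Ordered from highest: Iris 2060 > Paulo 1640 > Jonah 1550 > Carol 1490.
Iris has the highest bid, so Iris wins.
The second-highest bid is 1640, which exceeds the reserve, so that sets the price.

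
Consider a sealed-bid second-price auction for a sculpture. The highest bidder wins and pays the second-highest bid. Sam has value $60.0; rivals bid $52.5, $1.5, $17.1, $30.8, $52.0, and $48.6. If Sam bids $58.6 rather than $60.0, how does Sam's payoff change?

The highest competing bid is $52.5.
Bidding truthfully at $60.0: Sam has the top bid, wins, and pays the second-highest bid $52.5. Payoff = $60.0 − $52.5 = $7.5.
Bidding $58.6: Sam has the top bid, wins, and pays the second-highest bid $52.5. Payoff = $60.0 − $52.5 = $7.5.
Change = $7.5 − $7.5 = $0.0.
The bid only affects whether you win, not the price — here both bids land on the same side of the top rival bid, so the deviation is payoff-neutral.

Payoff change: $0.0.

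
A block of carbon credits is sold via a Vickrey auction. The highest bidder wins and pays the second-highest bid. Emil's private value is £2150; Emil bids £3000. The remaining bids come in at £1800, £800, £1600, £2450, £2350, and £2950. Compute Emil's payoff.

Highest competing bid: £2950.
Emil's bid £3000 is the highest overall, so Emil wins and pays the second-highest bid, £2950.
Payoff = value − price = £2150 − £2950 = -£800.
Overbidding won the item at a price above value — truthful bidding would have avoided this loss.

Payoff = -£800.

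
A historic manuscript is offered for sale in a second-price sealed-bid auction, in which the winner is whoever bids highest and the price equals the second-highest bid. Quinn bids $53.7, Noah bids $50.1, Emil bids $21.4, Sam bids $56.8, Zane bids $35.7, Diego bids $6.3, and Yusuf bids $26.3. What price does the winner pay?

Price paid: $53.7.

Ordered from highest: Sam $56.8 > Quinn $53.7 > Noah $50.1 > Zane $35.7 > Yusuf $26.3 > Emil $21.4 > Diego $6.3.
Sam is the highest bidder, so Sam wins.
Under the second-price rule, the price is the second-highest bid: $53.7.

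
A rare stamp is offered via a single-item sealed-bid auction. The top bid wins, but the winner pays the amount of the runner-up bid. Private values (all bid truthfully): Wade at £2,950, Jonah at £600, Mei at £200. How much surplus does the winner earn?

Ordered from highest: Wade £2,950 > Jonah £600 > Mei £200.
Wade wins with the top bid and pays the second-highest, £600.
Surplus = £2,950 − £600 = £2,350.

Surplus = £2,350.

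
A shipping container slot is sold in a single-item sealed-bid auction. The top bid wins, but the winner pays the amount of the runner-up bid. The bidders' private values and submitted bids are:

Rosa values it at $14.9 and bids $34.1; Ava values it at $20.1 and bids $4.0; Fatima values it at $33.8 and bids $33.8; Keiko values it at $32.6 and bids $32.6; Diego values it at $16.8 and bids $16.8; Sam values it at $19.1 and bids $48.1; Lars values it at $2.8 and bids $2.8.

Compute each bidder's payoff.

Ranking the bids: Sam $48.1; Rosa $34.1; Fatima $33.8; Keiko $32.6; Diego $16.8; Ava $4.0; Lars $2.8.
Sam has the top bid and wins; the price is the second-highest bid, $34.1.
Sam's payoff = $19.1 − $34.1 = -$15.0. All other bidders lose, so their payoff is 0.

Rosa $0.0, Ava $0.0, Fatima $0.0, Keiko $0.0, Diego $0.0, Sam -$15.0, Lars $0.0.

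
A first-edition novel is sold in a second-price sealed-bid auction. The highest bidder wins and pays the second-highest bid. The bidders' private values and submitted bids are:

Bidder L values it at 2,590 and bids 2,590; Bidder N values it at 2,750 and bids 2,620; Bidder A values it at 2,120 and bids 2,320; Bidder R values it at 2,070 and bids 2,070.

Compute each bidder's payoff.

Payoffs: Bidder L 0, Bidder N 160, Bidder A 0, Bidder R 0.

Sorted high to low: Bidder N 2,620, then Bidder L 2,590, then Bidder A 2,320, then Bidder R 2,070.
Bidder N has the top bid and wins; the price is the second-highest bid, 2,590.
Bidder N's payoff = 2,750 − 2,590 = 160. All other bidders lose, so their payoff is 0.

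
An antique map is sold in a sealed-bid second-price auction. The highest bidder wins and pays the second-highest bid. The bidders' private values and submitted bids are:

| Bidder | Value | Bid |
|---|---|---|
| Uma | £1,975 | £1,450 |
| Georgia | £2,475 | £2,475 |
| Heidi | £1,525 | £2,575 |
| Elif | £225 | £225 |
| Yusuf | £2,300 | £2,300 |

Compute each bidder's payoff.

Ranking the bids: Heidi £2,575; Georgia £2,475; Yusuf £2,300; Uma £1,450; Elif £225.
Heidi has the top bid and wins; the price is the second-highest bid, £2,475.
Heidi's payoff = £1,525 − £2,475 = -£950. All other bidders lose, so their payoff is 0.

Uma £0, Georgia £0, Heidi -£950, Elif £0, Yusuf £0.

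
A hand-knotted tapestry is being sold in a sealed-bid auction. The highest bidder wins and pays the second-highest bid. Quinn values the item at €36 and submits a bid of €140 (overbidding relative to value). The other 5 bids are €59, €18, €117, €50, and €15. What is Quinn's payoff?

Quinn's payoff: -€81.

Highest competing bid: €117.
Quinn's bid €140 is the highest overall, so Quinn wins and pays the second-highest bid, €117.
Payoff = value − price = €36 − €117 = -€81.
Overbidding won the item at a price above value — truthful bidding would have avoided this loss.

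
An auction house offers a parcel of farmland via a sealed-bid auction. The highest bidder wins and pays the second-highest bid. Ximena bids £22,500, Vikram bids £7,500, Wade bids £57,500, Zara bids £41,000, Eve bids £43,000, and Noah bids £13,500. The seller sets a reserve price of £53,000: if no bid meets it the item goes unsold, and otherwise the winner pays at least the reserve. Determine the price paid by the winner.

Bids in descending order: Wade £57,500 > Eve £43,000 > Zara £41,000 > Ximena £22,500 > Noah £13,500 > Vikram £7,500.
Wade has the highest bid, so Wade wins.
The second-highest bid is £43,000, but the reserve £53,000 is higher, so the price is the reserve.

Price paid: £53,000.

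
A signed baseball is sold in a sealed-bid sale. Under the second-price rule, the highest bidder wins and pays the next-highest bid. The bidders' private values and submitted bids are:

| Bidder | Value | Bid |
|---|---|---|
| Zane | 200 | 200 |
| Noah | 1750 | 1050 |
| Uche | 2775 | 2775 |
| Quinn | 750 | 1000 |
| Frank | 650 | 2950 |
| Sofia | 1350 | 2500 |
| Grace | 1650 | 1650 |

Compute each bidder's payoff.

Zane 0, Noah 0, Uche 0, Quinn 0, Frank -2125, Sofia 0, Grace 0.

Bids in descending order: Frank 2950, then Uche 2775, then Sofia 2500, then Grace 1650, then Noah 1050, then Quinn 1000, then Zane 200.
Frank has the top bid and wins; the price is the second-highest bid, 2775.
Frank's payoff = 650 − 2775 = -2125. All other bidders lose, so their payoff is 0.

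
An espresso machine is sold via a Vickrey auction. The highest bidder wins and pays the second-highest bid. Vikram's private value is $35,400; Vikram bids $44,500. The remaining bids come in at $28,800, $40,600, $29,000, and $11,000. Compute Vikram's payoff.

Vikram's payoff: -$5,200.

Highest competing bid: $40,600.
Vikram's bid $44,500 is the highest overall, so Vikram wins and pays the second-highest bid, $40,600.
Payoff = value − price = $35,400 − $40,600 = -$5,200.
Overbidding won the item at a price above value — truthful bidding would have avoided this loss.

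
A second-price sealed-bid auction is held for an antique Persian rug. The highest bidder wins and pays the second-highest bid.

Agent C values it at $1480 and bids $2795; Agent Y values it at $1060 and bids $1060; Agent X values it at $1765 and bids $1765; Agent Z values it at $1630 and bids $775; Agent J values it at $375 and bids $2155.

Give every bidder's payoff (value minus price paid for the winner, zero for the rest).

Sorted high to low: Agent C $2795; Agent J $2155; Agent X $1765; Agent Y $1060; Agent Z $775.
Agent C has the top bid and wins; the price is the second-highest bid, $2155.
Agent C's payoff = $1480 − $2155 = -$675. All other bidders lose, so their payoff is 0.

Agent C -$675, Agent Y $0, Agent X $0, Agent Z $0, Agent J $0.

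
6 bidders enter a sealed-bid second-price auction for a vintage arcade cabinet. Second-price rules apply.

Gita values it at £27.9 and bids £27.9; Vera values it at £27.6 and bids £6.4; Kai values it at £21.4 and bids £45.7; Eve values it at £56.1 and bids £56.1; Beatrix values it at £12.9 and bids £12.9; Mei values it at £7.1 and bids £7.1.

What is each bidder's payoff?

Sorted high to low: Eve £56.1, then Kai £45.7, then Gita £27.9, then Beatrix £12.9, then Mei £7.1, then Vera £6.4.
Eve has the top bid and wins; the price is the second-highest bid, £45.7.
Eve's payoff = £56.1 − £45.7 = £10.4. All other bidders lose, so their payoff is 0.

Payoffs: Gita £0.0, Vera £0.0, Kai £0.0, Eve £10.4, Beatrix £0.0, Mei £0.0.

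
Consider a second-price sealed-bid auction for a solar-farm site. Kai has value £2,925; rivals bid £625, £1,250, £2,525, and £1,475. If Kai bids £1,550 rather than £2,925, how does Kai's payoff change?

Change in payoff: -£400.

The highest competing bid is £2,525.
Bidding truthfully at £2,925: Kai has the top bid, wins, and pays the second-highest bid £2,525. Payoff = £2,925 − £2,525 = £400.
Bidding £1,550: the top bid is £2,525 (a rival), so Kai loses. Payoff = £0.
Change = £0 − £400 = -£400.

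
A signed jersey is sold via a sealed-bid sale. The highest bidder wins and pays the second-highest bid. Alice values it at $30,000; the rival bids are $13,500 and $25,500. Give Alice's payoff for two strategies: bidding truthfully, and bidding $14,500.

Truthful: $4,500; alternative: $0.

The highest competing bid is $25,500.
Bidding truthfully at $30,000: Alice has the top bid, wins, and pays the second-highest bid $25,500. Payoff = $30,000 − $25,500 = $4,500.
Bidding $14,500: the top bid is $25,500 (a rival), so Alice loses. Payoff = $0.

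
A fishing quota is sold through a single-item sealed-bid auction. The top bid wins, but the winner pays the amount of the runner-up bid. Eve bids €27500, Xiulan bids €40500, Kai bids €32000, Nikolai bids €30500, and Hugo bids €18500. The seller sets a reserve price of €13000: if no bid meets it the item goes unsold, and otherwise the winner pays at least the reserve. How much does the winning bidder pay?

Ordered from highest: Xiulan €40500 > Kai €32000 > Nikolai €30500 > Eve €27500 > Hugo €18500.
Xiulan has the highest bid, so Xiulan wins.
The second-highest bid is €32000, which exceeds the reserve, so that sets the price.

The winner pays €32000.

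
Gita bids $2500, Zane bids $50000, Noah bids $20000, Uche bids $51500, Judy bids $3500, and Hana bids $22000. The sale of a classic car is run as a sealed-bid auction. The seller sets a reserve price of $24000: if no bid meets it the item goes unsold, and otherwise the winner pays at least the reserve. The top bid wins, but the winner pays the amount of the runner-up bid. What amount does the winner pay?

The winner pays $50000.

Ordered from highest: Uche $51500 > Zane $50000 > Hana $22000 > Noah $20000 > Judy $3500 > Gita $2500.
Uche has the highest bid, so Uche wins.
The second-highest bid is $50000, which exceeds the reserve, so that sets the price.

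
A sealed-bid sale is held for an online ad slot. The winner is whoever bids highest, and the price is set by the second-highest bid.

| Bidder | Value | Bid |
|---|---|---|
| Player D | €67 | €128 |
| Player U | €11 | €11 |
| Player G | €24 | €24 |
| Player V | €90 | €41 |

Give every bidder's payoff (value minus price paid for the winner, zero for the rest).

Ranking the bids: Player D €128; Player V €41; Player G €24; Player U €11.
Player D has the top bid and wins; the price is the second-highest bid, €41.
Player D's payoff = €67 − €41 = €26. All other bidders lose, so their payoff is 0.

Payoffs: Player D €26, Player U €0, Player G €0, Player V €0.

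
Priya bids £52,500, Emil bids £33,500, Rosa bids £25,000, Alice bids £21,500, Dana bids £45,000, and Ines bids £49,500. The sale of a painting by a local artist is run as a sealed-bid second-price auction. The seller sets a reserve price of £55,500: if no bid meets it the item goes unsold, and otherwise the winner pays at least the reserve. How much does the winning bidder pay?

unsold

Ordered from highest: Priya £52,500 > Ines £49,500 > Dana £45,000 > Emil £33,500 > Rosa £25,000 > Alice £21,500.
The top bid £52,500 is below the reserve £55,500, so the item goes unsold and nothing is paid.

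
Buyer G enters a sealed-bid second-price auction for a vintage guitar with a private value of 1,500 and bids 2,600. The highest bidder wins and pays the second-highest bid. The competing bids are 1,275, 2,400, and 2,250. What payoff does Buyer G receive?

Highest competing bid: 2,400.
Buyer G's bid 2,600 is the highest overall, so Buyer G wins and pays the second-highest bid, 2,400.
Payoff = value − price = 1,500 − 2,400 = -900.

Buyer G's payoff: -900.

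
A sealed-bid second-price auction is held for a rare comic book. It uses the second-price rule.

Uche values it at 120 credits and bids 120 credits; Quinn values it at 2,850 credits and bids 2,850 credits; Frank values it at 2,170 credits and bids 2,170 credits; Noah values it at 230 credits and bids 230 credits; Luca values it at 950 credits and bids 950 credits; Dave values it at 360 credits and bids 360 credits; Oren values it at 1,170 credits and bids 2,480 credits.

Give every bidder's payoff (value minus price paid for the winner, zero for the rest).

Ranking the bids: Quinn 2,850 credits > Oren 2,480 credits > Frank 2,170 credits > Luca 950 credits > Dave 360 credits > Noah 230 credits > Uche 120 credits.
Quinn has the top bid and wins; the price is the second-highest bid, 2,480 credits.
Quinn's payoff = 2,850 credits − 2,480 credits = 370 credits. All other bidders lose, so their payoff is 0.

Payoffs: Uche 0 credits, Quinn 370 credits, Frank 0 credits, Noah 0 credits, Luca 0 credits, Dave 0 credits, Oren 0 credits.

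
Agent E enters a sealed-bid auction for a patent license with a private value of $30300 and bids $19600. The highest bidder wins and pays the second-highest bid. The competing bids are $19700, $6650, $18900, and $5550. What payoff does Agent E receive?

Highest competing bid: $19700.
Agent E's bid $19600 is not the highest, so Agent E loses, pays nothing, and earns zero payoff.

$0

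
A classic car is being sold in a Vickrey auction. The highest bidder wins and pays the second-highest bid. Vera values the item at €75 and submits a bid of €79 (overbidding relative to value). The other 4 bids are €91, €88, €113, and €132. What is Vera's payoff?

Highest competing bid: €132.
Vera's bid €79 is not the highest, so Vera loses, pays nothing, and earns zero payoff.

€0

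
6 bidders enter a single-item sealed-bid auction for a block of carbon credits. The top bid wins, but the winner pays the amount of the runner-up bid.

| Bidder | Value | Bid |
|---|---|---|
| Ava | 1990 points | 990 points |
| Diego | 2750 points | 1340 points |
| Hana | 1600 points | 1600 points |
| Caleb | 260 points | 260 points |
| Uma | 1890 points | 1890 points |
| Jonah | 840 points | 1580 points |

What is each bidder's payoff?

Ordered from highest: Uma 1890 points; Hana 1600 points; Jonah 1580 points; Diego 1340 points; Ava 990 points; Caleb 260 points.
Uma has the top bid and wins; the price is the second-highest bid, 1600 points.
Uma's payoff = 1890 points − 1600 points = 290 points. All other bidders lose, so their payoff is 0.

Payoffs: Ava 0 points, Diego 0 points, Hana 0 points, Caleb 0 points, Uma 290 points, Jonah 0 points.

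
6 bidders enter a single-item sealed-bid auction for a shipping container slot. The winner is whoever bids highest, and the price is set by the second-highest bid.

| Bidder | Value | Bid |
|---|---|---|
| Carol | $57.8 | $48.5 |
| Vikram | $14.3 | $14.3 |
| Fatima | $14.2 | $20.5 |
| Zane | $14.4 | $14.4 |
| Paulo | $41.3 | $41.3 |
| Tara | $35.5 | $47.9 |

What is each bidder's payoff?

Ranking the bids: Carol $48.5; Tara $47.9; Paulo $41.3; Fatima $20.5; Zane $14.4; Vikram $14.3.
Carol has the top bid and wins; the price is the second-highest bid, $47.9.
Carol's payoff = $57.8 − $47.9 = $9.9. All other bidders lose, so their payoff is 0.

Carol $9.9, Vikram $0.0, Fatima $0.0, Zane $0.0, Paulo $0.0, Tara $0.0.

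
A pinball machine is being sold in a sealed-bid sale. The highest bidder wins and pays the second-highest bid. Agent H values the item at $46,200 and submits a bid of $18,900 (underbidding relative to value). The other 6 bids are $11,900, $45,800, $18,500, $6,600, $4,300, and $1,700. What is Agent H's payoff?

Payoff = $0.

Highest competing bid: $45,800.
Agent H's bid $18,900 is not the highest, so Agent H loses, pays nothing, and earns zero payoff.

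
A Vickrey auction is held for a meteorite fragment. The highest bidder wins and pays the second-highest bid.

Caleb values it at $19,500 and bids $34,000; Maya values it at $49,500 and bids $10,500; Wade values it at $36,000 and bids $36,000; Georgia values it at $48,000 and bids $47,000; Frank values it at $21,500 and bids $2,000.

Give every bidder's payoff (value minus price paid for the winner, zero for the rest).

Caleb $0, Maya $0, Wade $0, Georgia $12,000, Frank $0.

Sorted high to low: Georgia $47,000 > Wade $36,000 > Caleb $34,000 > Maya $10,500 > Frank $2,000.
Georgia has the top bid and wins; the price is the second-highest bid, $36,000.
Georgia's payoff = $48,000 − $36,000 = $12,000. All other bidders lose, so their payoff is 0.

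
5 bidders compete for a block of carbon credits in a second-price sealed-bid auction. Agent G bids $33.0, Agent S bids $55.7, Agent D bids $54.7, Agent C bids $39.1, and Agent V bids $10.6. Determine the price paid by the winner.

Ordered from highest: Agent S $55.7 > Agent D $54.7 > Agent C $39.1 > Agent G $33.0 > Agent V $10.6.
Agent S has the highest bid, so Agent S wins.
The second-highest bid is $54.7, so that is what Agent S pays.

Price paid: $54.7.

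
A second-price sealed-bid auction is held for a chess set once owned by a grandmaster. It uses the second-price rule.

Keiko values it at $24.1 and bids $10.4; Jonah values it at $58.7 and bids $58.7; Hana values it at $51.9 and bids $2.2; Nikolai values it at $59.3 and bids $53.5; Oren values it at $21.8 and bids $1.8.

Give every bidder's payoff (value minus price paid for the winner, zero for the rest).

Ordered from highest: Jonah $58.7; Nikolai $53.5; Keiko $10.4; Hana $2.2; Oren $1.8.
Jonah has the top bid and wins; the price is the second-highest bid, $53.5.
Jonah's payoff = $58.7 − $53.5 = $5.2. All other bidders lose, so their payoff is 0.

Keiko $0.0, Jonah $5.2, Hana $0.0, Nikolai $0.0, Oren $0.0.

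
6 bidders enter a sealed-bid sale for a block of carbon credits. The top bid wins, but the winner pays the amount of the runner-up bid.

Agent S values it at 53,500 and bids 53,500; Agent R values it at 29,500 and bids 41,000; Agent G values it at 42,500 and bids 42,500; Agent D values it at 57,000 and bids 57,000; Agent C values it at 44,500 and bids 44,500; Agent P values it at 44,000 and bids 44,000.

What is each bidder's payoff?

Payoffs: Agent S 0, Agent R 0, Agent G 0, Agent D 3,500, Agent C 0, Agent P 0.

Sorted high to low: Agent D 57,000, then Agent S 53,500, then Agent C 44,500, then Agent P 44,000, then Agent G 42,500, then Agent R 41,000.
Agent D has the top bid and wins; the price is the second-highest bid, 53,500.
Agent D's payoff = 57,000 − 53,500 = 3,500. All other bidders lose, so their payoff is 0.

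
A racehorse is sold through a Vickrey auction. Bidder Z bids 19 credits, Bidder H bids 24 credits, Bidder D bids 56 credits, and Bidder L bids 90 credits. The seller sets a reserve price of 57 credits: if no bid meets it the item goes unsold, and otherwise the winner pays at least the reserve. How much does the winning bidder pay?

Price paid: 57 credits.

Sorted high to low: Bidder L 90 credits > Bidder D 56 credits > Bidder H 24 credits > Bidder Z 19 credits.
Bidder L has the highest bid, so Bidder L wins.
The second-highest bid is 56 credits, but the reserve 57 credits is higher, so the price is the reserve.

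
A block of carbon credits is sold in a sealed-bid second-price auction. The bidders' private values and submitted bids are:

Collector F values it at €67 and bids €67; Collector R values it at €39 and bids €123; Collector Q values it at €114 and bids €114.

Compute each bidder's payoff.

Ordered from highest: Collector R €123, then Collector Q €114, then Collector F €67.
Collector R has the top bid and wins; the price is the second-highest bid, €114.
Collector R's payoff = €39 − €114 = -€75. All other bidders lose, so their payoff is 0.

Collector F €0, Collector R -€75, Collector Q €0.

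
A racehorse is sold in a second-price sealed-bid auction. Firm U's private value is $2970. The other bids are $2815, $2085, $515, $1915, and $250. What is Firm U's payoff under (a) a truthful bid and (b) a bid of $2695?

Truthful: $155; alternative: $0.

The highest competing bid is $2815.
Bidding truthfully at $2970: Firm U has the top bid, wins, and pays the second-highest bid $2815. Payoff = $2970 − $2815 = $155.
Bidding $2695: the top bid is $2815 (a rival), so Firm U loses. Payoff = $0.
Deviating from a truthful bid can only lose payoff in a second-price auction — never gain.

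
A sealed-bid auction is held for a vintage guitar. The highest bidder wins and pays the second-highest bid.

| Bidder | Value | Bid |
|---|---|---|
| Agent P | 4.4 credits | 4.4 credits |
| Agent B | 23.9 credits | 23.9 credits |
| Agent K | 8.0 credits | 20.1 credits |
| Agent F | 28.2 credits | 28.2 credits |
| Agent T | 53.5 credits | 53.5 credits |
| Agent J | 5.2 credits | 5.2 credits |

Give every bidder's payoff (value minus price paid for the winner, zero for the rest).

Sorted high to low: Agent T 53.5 credits, then Agent F 28.2 credits, then Agent B 23.9 credits, then Agent K 20.1 credits, then Agent J 5.2 credits, then Agent P 4.4 credits.
Agent T has the top bid and wins; the price is the second-highest bid, 28.2 credits.
Agent T's payoff = 53.5 credits − 28.2 credits = 25.3 credits. All other bidders lose, so their payoff is 0.

Payoffs: Agent P 0.0 credits, Agent B 0.0 credits, Agent K 0.0 credits, Agent F 0.0 credits, Agent T 25.3 credits, Agent J 0.0 credits.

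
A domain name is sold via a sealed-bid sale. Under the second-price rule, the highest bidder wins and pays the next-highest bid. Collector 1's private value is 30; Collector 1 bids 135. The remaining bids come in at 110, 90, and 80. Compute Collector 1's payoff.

The bidder's payoff: -80.

Highest competing bid: 110.
Collector 1's bid 135 is the highest overall, so Collector 1 wins and pays the second-highest bid, 110.
Payoff = value − price = 30 − 110 = -80.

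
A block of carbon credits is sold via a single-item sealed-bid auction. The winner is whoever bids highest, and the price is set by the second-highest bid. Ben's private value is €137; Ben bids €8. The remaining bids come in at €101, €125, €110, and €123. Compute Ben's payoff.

Highest competing bid: €125.
Ben's bid €8 is not the highest, so Ben loses, pays nothing, and earns zero payoff.

Ben's payoff: €0.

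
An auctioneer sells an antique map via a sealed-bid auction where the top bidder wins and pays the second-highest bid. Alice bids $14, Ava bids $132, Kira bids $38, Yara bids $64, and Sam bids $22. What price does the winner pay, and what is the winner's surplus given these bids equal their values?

Sorted high to low: Ava $132 > Yara $64 > Kira $38 > Sam $22 > Alice $14.
Ava is the highest bidder, so Ava wins.
Under the second-price rule, the price is the second-highest bid: $64.
Surplus = $132 − $64 = $68.

The winner pays $64 for a surplus of $68.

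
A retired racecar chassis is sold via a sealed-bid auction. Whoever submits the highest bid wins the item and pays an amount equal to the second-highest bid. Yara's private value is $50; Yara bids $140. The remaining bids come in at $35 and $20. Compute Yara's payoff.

Highest competing bid: $35.
Yara's bid $140 is the highest overall, so Yara wins and pays the second-highest bid, $35.
Payoff = value − price = $50 − $35 = $15.

Yara's payoff: $15.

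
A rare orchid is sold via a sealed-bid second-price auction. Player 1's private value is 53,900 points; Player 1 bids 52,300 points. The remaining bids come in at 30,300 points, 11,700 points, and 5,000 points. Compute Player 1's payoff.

Highest competing bid: 30,300 points.
Player 1's bid 52,300 points is the highest overall, so Player 1 wins and pays the second-highest bid, 30,300 points.
Payoff = value − price = 53,900 points − 30,300 points = 23,600 points.

Payoff = 23,600 points.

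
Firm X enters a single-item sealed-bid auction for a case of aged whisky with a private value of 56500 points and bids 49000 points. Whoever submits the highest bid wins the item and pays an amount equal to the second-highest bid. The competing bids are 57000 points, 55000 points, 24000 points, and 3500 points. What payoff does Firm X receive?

Highest competing bid: 57000 points.
Firm X's bid 49000 points is not the highest, so Firm X loses, pays nothing, and earns zero payoff.

Firm X's payoff: 0 points.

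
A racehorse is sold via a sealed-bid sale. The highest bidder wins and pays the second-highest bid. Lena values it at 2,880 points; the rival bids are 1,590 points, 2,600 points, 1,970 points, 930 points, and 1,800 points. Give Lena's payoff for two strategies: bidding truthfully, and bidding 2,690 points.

The highest competing bid is 2,600 points.
Bidding truthfully at 2,880 points: Lena has the top bid, wins, and pays the second-highest bid 2,600 points. Payoff = 2,880 points − 2,600 points = 280 points.
Bidding 2,690 points: Lena has the top bid, wins, and pays the second-highest bid 2,600 points. Payoff = 2,880 points − 2,600 points = 280 points.

(a) 280 points  (b) 280 points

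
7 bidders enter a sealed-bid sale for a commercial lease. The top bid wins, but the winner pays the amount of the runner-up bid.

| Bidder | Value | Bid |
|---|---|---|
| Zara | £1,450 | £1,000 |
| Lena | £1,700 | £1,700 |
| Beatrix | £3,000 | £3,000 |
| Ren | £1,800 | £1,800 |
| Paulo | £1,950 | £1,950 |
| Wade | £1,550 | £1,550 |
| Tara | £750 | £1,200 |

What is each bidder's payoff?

Ordered from highest: Beatrix £3,000 > Paulo £1,950 > Ren £1,800 > Lena £1,700 > Wade £1,550 > Tara £1,200 > Zara £1,000.
Beatrix has the top bid and wins; the price is the second-highest bid, £1,950.
Beatrix's payoff = £3,000 − £1,950 = £1,050. All other bidders lose, so their payoff is 0.

Zara £0, Lena £0, Beatrix £1,050, Ren £0, Paulo £0, Wade £0, Tara £0.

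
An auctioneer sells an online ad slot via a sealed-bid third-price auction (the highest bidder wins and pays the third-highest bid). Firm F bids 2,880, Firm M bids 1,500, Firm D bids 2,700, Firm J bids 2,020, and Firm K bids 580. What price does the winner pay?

Ordered from highest: Firm F 2,880, then Firm D 2,700, then Firm J 2,020, then Firm M 1,500, then Firm K 580.
Firm F is the highest bidder, so Firm F wins.
Under the third-price rule, the price is the third-highest bid: 2,020.

The winner pays 2,020.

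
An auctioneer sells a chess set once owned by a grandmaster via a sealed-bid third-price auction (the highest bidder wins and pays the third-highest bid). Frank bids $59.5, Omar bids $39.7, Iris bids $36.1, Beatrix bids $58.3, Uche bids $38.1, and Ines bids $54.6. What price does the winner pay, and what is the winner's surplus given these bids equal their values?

Price $54.6; surplus $4.9.

Bids in descending order: Frank $59.5 > Beatrix $58.3 > Ines $54.6 > Omar $39.7 > Uche $38.1 > Iris $36.1.
Frank is the highest bidder, so Frank wins.
Under the third-price rule, the price is the third-highest bid: $54.6.
Surplus = $59.5 − $54.6 = $4.9.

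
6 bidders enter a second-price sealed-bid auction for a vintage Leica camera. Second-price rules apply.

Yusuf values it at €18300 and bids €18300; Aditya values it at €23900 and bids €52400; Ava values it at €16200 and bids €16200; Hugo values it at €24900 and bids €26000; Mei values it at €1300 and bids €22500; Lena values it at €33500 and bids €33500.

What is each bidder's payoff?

Yusuf €0, Aditya -€9600, Ava €0, Hugo €0, Mei €0, Lena €0.

Ranking the bids: Aditya €52400, then Lena €33500, then Hugo €26000, then Mei €22500, then Yusuf €18300, then Ava €16200.
Aditya has the top bid and wins; the price is the second-highest bid, €33500.
Aditya's payoff = €23900 − €33500 = -€9600. All other bidders lose, so their payoff is 0.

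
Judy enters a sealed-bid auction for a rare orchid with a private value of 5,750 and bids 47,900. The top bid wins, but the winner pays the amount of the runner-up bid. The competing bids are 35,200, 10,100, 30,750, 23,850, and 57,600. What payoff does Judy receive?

0

Highest competing bid: 57,600.
Judy's bid 47,900 is not the highest, so Judy loses, pays nothing, and earns zero payoff.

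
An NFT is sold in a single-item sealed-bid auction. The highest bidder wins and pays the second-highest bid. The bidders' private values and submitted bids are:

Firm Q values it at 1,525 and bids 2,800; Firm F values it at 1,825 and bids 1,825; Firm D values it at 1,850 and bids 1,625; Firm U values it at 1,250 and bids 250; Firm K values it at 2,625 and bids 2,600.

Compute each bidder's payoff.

Bids in descending order: Firm Q 2,800, then Firm K 2,600, then Firm F 1,825, then Firm D 1,625, then Firm U 250.
Firm Q has the top bid and wins; the price is the second-highest bid, 2,600.
Firm Q's payoff = 1,525 − 2,600 = -1,075. All other bidders lose, so their payoff is 0.

Firm Q -1,075, Firm F 0, Firm D 0, Firm U 0, Firm K 0.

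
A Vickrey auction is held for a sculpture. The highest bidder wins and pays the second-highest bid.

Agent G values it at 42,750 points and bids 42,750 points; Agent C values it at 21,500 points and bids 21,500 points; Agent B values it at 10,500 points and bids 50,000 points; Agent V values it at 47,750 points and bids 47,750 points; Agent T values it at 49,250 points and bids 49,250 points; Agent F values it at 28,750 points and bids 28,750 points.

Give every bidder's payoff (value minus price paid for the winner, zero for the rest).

Payoffs: Agent G 0 points, Agent C 0 points, Agent B -38,750 points, Agent V 0 points, Agent T 0 points, Agent F 0 points.

Bids in descending order: Agent B 50,000 points; Agent T 49,250 points; Agent V 47,750 points; Agent G 42,750 points; Agent F 28,750 points; Agent C 21,500 points.
Agent B has the top bid and wins; the price is the second-highest bid, 49,250 points.
Agent B's payoff = 10,500 points − 49,250 points = -38,750 points. All other bidders lose, so their payoff is 0.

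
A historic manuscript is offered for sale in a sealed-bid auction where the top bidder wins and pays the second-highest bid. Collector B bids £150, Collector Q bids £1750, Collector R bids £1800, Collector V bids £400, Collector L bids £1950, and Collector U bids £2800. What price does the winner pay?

Sorted high to low: Collector U £2800; Collector L £1950; Collector R £1800; Collector Q £1750; Collector V £400; Collector B £150.
Collector U is the highest bidder, so Collector U wins.
Under the second-price rule, the price is the second-highest bid: £1950.

£1950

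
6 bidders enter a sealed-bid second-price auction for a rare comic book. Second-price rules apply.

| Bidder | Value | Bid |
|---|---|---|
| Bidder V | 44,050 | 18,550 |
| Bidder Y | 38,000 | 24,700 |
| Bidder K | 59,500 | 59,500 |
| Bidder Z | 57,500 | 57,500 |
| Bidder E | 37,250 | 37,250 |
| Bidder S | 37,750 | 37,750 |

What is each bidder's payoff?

Bidder V 0, Bidder Y 0, Bidder K 2,000, Bidder Z 0, Bidder E 0, Bidder S 0.

Sorted high to low: Bidder K 59,500, then Bidder Z 57,500, then Bidder S 37,750, then Bidder E 37,250, then Bidder Y 24,700, then Bidder V 18,550.
Bidder K has the top bid and wins; the price is the second-highest bid, 57,500.
Bidder K's payoff = 59,500 − 57,500 = 2,000. All other bidders lose, so their payoff is 0.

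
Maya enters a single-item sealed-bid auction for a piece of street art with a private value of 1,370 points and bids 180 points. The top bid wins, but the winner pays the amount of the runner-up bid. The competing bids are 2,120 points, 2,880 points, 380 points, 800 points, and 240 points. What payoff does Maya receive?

Payoff = 0 points.

Highest competing bid: 2,880 points.
Maya's bid 180 points is not the highest, so Maya loses, pays nothing, and earns zero payoff.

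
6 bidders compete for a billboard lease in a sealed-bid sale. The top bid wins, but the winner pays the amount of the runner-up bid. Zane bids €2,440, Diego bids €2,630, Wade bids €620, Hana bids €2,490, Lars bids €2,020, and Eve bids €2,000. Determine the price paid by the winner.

Price paid: €2,490.

Ranking the bids: Diego €2,630 > Hana €2,490 > Zane €2,440 > Lars €2,020 > Eve €2,000 > Wade €620.
Diego has the highest bid, so Diego wins.
The second-highest bid is €2,490, so that is what Diego pays.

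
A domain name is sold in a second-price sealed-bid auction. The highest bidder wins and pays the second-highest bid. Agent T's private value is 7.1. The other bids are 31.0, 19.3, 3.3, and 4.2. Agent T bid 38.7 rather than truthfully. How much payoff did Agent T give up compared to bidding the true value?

The highest competing bid is 31.0.
Bidding truthfully at 7.1: the top bid is 31.0 (a rival), so Agent T loses. Payoff = 0.0.
Bidding 38.7: Agent T has the top bid, wins, and pays the second-highest bid 31.0. Payoff = 7.1 − 31.0 = -23.9.
Regret = truthful payoff − actual payoff = 0.0 − -23.9 = 23.9.

Payoff forgone: 23.9.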